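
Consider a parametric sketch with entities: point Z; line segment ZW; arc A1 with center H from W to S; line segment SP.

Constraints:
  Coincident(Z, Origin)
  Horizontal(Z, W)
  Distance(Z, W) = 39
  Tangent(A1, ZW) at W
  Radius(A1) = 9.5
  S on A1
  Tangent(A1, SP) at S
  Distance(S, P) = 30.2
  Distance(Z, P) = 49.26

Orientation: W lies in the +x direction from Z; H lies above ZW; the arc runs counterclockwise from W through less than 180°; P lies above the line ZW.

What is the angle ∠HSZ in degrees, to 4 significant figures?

17.58°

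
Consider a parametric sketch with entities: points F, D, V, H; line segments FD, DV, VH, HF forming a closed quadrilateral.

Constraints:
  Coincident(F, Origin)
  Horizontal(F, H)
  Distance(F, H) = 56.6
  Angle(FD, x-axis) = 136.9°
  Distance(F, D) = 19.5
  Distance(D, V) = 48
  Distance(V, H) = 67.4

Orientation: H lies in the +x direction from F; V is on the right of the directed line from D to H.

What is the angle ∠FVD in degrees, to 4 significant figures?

18.28°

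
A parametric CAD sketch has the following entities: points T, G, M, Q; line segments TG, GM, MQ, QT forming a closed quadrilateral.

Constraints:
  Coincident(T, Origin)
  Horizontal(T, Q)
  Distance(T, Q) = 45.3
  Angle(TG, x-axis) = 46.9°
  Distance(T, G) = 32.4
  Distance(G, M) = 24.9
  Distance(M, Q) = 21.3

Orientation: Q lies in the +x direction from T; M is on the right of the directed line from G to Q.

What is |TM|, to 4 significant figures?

24.06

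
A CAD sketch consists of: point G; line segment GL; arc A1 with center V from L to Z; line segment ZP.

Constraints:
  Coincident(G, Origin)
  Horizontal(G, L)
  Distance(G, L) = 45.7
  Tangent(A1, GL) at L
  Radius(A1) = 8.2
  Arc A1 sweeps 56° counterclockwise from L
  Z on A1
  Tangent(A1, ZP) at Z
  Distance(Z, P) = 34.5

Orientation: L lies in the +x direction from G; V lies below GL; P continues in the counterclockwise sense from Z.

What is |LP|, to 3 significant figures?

41.5

G is at the origin; GL is horizontal with |GL| = 45.7 and L on the +x side, so L = (45.7, 0.00). Tangency of A1 to GL means the radius VL is perpendicular to GL, so V = L + (0, -8.2) = (45.7, -8.20). On A1, L sits at bearing 90° from V; a 56° counterclockwise sweep puts Z at bearing 146°, so Z = V + 8.2·(cos 146°, sin 146°) = (38.9, -3.61). The tangent condition forces VZ to be normal to ZP, so ZP runs along (−sin 146°, cos 146°); with |ZP| = 34.5, P = (19.6, -32.2). Then |LP| = |P − L| = 41.5.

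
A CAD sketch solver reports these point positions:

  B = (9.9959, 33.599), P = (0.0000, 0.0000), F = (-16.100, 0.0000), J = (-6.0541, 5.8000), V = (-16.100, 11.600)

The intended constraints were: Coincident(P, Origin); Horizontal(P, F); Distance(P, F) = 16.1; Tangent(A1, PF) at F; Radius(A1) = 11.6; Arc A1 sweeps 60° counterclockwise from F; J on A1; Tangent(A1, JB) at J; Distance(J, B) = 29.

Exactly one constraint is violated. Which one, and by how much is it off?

Distance(J, B) = 29 — off by 3.10.

P = (0.00, 0.00) ✓; P.y = 0.00, F.y = 0.00 ✓; |PF| = 16.10 ✓; ∠(VF, FP) = 90.00° ✓; |VF| = 11.60 ✓; bearing(V→J) − bearing(V→F) = 60.00° ✓; |VJ| = 11.60 ✓; ∠(VJ, JB) = 90.00° ✓; |JB| = 32.10 ✗.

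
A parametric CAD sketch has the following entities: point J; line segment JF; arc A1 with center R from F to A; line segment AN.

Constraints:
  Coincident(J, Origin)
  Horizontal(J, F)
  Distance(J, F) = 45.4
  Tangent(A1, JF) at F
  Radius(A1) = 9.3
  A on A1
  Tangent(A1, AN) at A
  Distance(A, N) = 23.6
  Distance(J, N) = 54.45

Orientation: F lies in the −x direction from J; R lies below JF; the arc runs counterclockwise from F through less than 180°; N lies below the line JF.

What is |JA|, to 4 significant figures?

55.29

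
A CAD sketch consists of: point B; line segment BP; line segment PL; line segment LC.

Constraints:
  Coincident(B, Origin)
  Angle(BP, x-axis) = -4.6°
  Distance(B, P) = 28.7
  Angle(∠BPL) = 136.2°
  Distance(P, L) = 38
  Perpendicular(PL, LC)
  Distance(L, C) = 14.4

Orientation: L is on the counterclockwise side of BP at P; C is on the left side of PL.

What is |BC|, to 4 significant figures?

58.97

∠BPL = 136.2°, so PL runs at -4.6° + (180° − 136.2°) = 39.20° from the x-axis; with |PL| = 38.0, L = P + 38.0·(cos 39.20°, sin 39.20°) = (58.06, 21.72). The perpendicularity gives LC at right angles to PL; with |LC| = 14.4 on the left of PL, C = L + 14.4·(-0.6320, 0.7749) = (48.95, 32.87). Then |BC| = |C − B| = 58.97.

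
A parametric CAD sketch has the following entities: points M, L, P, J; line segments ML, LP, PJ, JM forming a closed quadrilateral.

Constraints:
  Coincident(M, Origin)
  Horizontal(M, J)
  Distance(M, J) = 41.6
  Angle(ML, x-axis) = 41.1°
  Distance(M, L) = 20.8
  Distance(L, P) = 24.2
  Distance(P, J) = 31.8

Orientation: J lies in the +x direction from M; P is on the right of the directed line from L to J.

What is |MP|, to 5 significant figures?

15.318

Checks: |LP| = 24.20 ✓; |PJ| = 31.80 ✓.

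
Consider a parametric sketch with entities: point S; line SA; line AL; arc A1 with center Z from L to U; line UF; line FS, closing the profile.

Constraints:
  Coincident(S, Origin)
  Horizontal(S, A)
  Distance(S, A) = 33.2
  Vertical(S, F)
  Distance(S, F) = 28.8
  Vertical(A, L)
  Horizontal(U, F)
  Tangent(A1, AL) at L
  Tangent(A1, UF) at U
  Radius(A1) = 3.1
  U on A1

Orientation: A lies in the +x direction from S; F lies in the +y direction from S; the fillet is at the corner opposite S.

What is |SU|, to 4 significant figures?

41.66

The virtual corner opposite S is at (33.20, 28.80). A1 meets AL tangentially, so ZL is at right angles to AL and the tangent condition forces ZU to be normal to UF, with radius 3.1, so the center Z sits 3.1 in from both sides at Z = (30.10, 25.70). That places the tangent points at L = (33.20, 25.70) on AL and U = (30.10, 28.80) on UF. Then |SU| = |U − S| = 41.66.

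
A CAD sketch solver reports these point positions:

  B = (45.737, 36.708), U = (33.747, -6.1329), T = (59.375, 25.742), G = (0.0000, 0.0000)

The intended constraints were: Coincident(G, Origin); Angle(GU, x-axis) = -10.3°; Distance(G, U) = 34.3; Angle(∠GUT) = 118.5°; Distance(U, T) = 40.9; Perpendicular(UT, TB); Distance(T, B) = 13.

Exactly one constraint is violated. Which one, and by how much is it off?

Distance(T, B) = 13 — off by 4.50.

G = (0.00, 0.00) ✓; GU at -10.30° ✓; |GU| = 34.30 ✓; ∠GUT = 118.5° ✓; |UT| = 40.90 ✓; ∠(UT, TB) = 90.00° ✓; |TB| = 17.50 ✗.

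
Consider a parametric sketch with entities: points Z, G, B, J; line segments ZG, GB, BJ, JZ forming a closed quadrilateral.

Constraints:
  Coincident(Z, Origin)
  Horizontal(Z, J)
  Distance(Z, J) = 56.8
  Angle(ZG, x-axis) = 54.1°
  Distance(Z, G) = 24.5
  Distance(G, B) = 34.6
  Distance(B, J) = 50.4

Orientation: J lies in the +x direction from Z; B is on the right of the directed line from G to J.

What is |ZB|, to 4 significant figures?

16.57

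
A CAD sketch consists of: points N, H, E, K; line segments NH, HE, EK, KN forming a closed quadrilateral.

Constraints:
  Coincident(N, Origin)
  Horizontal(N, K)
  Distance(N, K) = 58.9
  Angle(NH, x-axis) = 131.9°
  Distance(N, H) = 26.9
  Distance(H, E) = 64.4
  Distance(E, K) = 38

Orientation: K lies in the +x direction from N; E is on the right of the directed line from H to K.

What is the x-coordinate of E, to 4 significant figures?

29.25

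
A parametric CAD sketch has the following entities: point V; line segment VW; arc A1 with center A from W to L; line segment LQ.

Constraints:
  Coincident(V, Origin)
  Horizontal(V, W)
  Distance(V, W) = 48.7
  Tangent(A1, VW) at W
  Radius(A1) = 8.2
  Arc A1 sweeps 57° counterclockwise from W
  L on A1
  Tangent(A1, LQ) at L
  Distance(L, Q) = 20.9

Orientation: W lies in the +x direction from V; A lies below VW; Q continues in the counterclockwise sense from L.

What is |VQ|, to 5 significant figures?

37.130

V is at the origin; V and W share the same y with |VW| = 48.7 and W on the +x side, so W = (48.700, 0.0000). The tangent condition forces AW to be normal to VW, so A = W + (0, -8.2) = (48.700, -8.2000). On A1, W sits at bearing 90° from A; a 57° counterclockwise sweep puts L at bearing 147°, so L = A + 8.2·(cos 147°, sin 147°) = (41.823, -3.7340). Since A1 is tangent to LQ there, AL ⟂ LQ, so LQ runs along (−sin 147°, cos 147°); with |LQ| = 20.9, Q = (30.440, -21.262). Then |VQ| = |Q − V| = 37.130.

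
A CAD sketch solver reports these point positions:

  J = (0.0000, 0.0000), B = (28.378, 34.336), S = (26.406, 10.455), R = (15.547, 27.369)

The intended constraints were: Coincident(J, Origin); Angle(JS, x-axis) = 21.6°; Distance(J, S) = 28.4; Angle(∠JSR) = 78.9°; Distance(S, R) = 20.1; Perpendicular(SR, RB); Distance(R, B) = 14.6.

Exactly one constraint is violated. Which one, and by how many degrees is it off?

Perpendicular(SR, RB) — off by 4.20°.

J = (0.00, 0.00) ✓; JS at 21.60° ✓; |JS| = 28.40 ✓; ∠JSR = 78.90° ✓; |SR| = 20.10 ✓; ∠(SR, RB) = 94.20° ✗; |RB| = 14.60 ✓.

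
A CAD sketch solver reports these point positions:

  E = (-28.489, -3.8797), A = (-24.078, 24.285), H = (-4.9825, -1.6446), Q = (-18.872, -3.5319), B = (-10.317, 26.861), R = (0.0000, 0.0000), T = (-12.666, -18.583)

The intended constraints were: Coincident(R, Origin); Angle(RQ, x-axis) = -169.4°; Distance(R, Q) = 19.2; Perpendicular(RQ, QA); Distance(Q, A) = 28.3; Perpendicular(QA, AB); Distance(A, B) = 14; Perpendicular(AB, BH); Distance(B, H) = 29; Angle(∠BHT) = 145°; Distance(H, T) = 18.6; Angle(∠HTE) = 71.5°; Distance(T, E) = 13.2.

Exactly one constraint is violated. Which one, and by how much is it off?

Distance(T, E) = 13.2 — off by 8.40.

R = (0.00, 0.00) ✓; RQ at -169.4° ✓; |RQ| = 19.20 ✓; ∠(RQ, QA) = 90.00° ✓; |QA| = 28.30 ✓; ∠(QA, AB) = 90.00° ✓; |AB| = 14.00 ✓; ∠(AB, BH) = 90.00° ✓; |BH| = 29.00 ✓; ∠BHT = 145.0° ✓; |HT| = 18.60 ✓; ∠HTE = 71.50° ✓; |TE| = 21.60 ✗.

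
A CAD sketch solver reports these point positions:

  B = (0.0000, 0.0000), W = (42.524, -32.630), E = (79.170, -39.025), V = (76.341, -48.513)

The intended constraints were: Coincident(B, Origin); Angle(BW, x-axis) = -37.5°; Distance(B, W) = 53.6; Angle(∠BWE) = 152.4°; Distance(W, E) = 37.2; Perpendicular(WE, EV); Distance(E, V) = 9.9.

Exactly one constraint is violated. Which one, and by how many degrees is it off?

Perpendicular(WE, EV) — off by 6.70°.

B = (0.00, 0.00) ✓; BW at -37.50° ✓; |BW| = 53.60 ✓; ∠BWE = 152.4° ✓; |WE| = 37.20 ✓; ∠(WE, EV) = 96.70° ✗; |EV| = 9.901 ✓.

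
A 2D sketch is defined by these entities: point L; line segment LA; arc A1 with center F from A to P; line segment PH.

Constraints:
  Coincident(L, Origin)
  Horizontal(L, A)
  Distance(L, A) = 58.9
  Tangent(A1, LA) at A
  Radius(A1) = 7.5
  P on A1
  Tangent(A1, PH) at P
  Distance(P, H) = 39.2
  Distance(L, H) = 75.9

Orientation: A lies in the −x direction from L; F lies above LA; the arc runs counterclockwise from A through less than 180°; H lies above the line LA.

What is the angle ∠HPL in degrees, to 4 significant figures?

111.2°

Checks: L.y = 0.00, A.y = 0.00 ✓; |FP| = 7.500 ✓; ∠(FP, PH) = 90.00° ✓; |PH| = 39.20 ✓; |LH| = 75.90 ✓.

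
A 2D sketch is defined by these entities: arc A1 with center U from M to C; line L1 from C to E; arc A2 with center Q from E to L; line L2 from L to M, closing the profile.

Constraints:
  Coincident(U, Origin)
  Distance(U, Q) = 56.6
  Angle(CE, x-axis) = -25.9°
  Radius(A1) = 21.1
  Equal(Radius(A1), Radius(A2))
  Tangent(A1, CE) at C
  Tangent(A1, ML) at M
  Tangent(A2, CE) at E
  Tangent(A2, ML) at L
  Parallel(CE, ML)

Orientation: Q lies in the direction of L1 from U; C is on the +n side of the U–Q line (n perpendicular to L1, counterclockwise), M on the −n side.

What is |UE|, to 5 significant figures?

60.405

Tangency of A1 to both parallel lines with radius 21.1 puts C and M at U ± 21.1·n: C = (9.2165, 18.981), M = (-9.2165, -18.981). Equal radii place E and L the same way about Q: E = Q + 21.1·n = (60.131, -5.7423), L = Q − 21.1·n = (41.698, -43.704). Then |UE| = |E − U| = 60.405.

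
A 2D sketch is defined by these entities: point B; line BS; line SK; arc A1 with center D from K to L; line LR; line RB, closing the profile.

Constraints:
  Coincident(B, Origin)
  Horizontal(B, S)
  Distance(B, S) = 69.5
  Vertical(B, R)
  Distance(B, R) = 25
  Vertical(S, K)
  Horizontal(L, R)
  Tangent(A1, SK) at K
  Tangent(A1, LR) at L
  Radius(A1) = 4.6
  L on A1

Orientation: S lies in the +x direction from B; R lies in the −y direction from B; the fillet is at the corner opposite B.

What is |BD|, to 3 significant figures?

68.0

B is at the origin; BS is horizontal with |BS| = 69.5 and S on the +x side, so S = (69.5, 0.00). B and R share the same x with |BR| = 25.0 and R on the −y side, so R = (0.00, -25.0). The virtual corner opposite B is at (69.5, -25.0). Since A1 is tangent to SK there, DK ⟂ SK and A1 meets LR tangentially, so DL is at right angles to LR, with radius 4.6, so the center D sits 4.6 in from both sides at D = (64.9, -20.4). Then |BD| = |D − B| = 68.0.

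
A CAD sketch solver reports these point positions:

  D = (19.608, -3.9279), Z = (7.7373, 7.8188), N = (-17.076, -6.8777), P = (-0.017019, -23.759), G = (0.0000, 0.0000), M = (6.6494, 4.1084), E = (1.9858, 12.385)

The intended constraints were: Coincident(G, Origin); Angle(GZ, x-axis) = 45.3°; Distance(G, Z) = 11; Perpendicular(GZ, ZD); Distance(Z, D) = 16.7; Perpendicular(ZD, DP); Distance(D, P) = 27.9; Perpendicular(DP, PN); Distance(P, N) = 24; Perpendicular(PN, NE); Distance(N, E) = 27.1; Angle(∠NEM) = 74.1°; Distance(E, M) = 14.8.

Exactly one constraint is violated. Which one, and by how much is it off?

Distance(E, M) = 14.8 — off by 5.30.

G = (0.00, 0.00) ✓; GZ at 45.30° ✓; |GZ| = 11.00 ✓; ∠(GZ, ZD) = 90.00° ✓; |ZD| = 16.70 ✓; ∠(ZD, DP) = 90.00° ✓; |DP| = 27.90 ✓; ∠(DP, PN) = 90.00° ✓; |PN| = 24.00 ✓; ∠(PN, NE) = 90.00° ✓; |NE| = 27.10 ✓; ∠NEM = 74.10° ✓; |EM| = 9.500 ✗.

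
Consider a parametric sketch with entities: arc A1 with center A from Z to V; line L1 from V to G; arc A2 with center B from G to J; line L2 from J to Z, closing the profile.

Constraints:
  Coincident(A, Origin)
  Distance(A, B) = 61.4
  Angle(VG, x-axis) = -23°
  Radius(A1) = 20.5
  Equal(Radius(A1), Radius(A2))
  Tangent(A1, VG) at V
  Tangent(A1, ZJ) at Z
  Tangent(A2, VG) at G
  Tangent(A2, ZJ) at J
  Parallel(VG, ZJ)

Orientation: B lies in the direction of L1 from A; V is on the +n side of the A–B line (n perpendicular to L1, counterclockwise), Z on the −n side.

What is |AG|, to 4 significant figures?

64.73

The slot axis is L1's direction at -23.0°, so u = (cos -23.0°, sin -23.0°) = (0.9205, -0.3907) and n = (−sin -23.0°, cos -23.0°) = (0.3907, 0.9205). A is at the origin and B lies 61.4 along u from A, so B = 61.4·u = (56.52, -23.99). Tangency of A1 to both parallel lines with radius 20.5 puts V and Z at A ± 20.5·n: V = (8.010, 18.87), Z = (-8.010, -18.87). Equal radii place G and J the same way about B: G = B + 20.5·n = (64.53, -5.121), J = B − 20.5·n = (48.51, -42.86). Then |AG| = |G − A| = 64.73.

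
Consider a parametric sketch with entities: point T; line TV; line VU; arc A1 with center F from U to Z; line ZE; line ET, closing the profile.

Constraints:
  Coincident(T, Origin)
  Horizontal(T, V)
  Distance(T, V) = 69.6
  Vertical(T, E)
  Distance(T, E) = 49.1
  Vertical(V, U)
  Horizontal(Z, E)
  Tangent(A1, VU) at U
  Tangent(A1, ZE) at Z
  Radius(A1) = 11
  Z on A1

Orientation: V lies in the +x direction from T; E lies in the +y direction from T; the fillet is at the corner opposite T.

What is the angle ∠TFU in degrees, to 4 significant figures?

147.0°

The virtual corner opposite T is at (69.60, 49.10). A1 meets VU tangentially, so FU is at right angles to VU and A1 meets ZE tangentially, so FZ is at right angles to ZE, with radius 11.0, so the center F sits 11.0 in from both sides at F = (58.60, 38.10). That places the tangent points at U = (69.60, 38.10) on VU and Z = (58.60, 49.10) on ZE. Then cos ∠TFU = FT·FU / (|FT||FU|), giving 147.0°.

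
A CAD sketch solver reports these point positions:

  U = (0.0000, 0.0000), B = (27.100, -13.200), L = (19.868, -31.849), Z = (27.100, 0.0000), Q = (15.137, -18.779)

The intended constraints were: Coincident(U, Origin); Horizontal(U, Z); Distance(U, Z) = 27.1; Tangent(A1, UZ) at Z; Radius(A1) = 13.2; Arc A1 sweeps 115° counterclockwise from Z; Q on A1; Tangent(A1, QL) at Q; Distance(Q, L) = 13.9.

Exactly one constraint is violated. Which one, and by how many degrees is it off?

Tangent(A1, QL) at Q — off by 5.10°.

U = (0.00, 0.00) ✓; U.y = 0.00, Z.y = 0.00 ✓; |UZ| = 27.10 ✓; ∠(BZ, ZU) = 90.00° ✓; |BZ| = 13.20 ✓; bearing(B→Q) − bearing(B→Z) = 115.0° ✓; |BQ| = 13.20 ✓; ∠(BQ, QL) = 95.10° ✗; |QL| = 13.90 ✓.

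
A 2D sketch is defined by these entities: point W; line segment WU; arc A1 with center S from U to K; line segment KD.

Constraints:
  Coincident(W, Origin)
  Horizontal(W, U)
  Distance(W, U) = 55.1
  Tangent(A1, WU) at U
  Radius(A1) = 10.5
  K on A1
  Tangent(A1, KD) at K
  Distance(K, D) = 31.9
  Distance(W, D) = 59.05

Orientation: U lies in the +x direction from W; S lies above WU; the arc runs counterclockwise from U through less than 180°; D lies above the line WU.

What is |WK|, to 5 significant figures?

65.374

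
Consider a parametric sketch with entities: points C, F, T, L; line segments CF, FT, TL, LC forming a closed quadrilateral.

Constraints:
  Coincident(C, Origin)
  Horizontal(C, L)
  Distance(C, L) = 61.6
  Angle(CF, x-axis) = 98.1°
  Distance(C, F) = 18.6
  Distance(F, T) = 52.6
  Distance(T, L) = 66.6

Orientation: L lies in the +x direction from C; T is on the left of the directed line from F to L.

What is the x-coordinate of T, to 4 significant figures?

30.79

Checks: |FT| = 52.60 ✓; |TL| = 66.60 ✓.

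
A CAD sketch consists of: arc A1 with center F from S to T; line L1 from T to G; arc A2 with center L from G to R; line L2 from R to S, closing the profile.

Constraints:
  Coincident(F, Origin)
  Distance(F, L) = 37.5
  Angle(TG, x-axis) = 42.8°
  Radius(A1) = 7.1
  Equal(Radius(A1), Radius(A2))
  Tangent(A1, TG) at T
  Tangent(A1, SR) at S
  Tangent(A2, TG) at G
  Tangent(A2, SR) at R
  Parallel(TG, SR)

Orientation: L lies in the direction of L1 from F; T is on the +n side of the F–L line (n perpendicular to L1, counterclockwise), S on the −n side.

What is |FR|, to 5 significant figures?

38.166

Tangency of A1 to both parallel lines with radius 7.1 puts T and S at F ± 7.1·n: T = (-4.8240, 5.2095), S = (4.8240, -5.2095). Equal radii place G and R the same way about L: G = L + 7.1·n = (22.691, 30.689), R = L − 7.1·n = (32.339, 20.270). Then |FR| = |R − F| = 38.166.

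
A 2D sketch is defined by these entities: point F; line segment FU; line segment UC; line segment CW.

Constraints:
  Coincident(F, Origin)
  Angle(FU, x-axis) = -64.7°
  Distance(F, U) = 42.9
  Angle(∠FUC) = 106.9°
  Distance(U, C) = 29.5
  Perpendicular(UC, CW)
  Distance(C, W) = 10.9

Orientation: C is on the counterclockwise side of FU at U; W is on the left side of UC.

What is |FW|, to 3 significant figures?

51.7

∠FUC = 106.9°, so UC runs at -64.7° + (180° − 106.9°) = 8.40° from the x-axis; with |UC| = 29.5, C = U + 29.5·(cos 8.40°, sin 8.40°) = (47.5, -34.5). The perpendicularity gives CW at right angles to UC; with |CW| = 10.9 on the left of UC, W = C + 10.9·(-0.146, 0.989) = (45.9, -23.7). Then |FW| = |W − F| = 51.7.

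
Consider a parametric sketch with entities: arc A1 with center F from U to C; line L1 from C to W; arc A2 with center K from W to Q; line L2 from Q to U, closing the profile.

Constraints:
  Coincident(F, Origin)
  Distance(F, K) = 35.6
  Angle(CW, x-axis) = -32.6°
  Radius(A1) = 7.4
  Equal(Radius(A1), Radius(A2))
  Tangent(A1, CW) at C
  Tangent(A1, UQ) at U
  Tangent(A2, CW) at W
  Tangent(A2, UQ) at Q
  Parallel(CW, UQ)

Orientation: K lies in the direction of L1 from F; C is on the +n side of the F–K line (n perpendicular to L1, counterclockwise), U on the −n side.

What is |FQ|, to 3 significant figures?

36.4

The slot axis is L1's direction at -32.6°, so u = (cos -32.6°, sin -32.6°) = (0.842, -0.539) and n = (−sin -32.6°, cos -32.6°) = (0.539, 0.842). F is at the origin and K lies 35.6 along u from F, so K = 35.6·u = (30.0, -19.2). Tangency of A1 to both parallel lines with radius 7.4 puts C and U at F ± 7.4·n: C = (3.99, 6.23), U = (-3.99, -6.23). Equal radii place W and Q the same way about K: W = K + 7.4·n = (34.0, -12.9), Q = K − 7.4·n = (26.0, -25.4). Then |FQ| = |Q − F| = 36.4.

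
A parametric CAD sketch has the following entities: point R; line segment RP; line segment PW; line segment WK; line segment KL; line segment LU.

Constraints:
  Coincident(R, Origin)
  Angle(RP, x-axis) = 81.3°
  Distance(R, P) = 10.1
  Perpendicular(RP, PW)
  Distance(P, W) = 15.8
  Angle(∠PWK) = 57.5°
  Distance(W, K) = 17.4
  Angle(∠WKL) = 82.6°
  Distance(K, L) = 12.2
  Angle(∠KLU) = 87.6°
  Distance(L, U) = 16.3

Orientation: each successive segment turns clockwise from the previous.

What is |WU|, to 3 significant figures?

9.33

R is at the origin; RP runs at 81.3° with length 10.1, so P = (1.53, 9.98). The perpendicularity gives PW at right angles to RP, so PW runs at -8.70°; with |PW| = 15.8, W = (17.1, 7.59). ∠PWK = 57.5° gives WK at -131° from the x-axis; with |WK| = 17.4, K = (5.68, -5.50). ∠WKL = 82.6° gives KL at 131° from the x-axis; with |KL| = 12.2, L = (-2.38, 3.65). ∠KLU = 87.6° gives LU at 39.0° from the x-axis; with |LU| = 16.3, U = (10.3, 13.9). Then |WU| = |U − W| = 9.33.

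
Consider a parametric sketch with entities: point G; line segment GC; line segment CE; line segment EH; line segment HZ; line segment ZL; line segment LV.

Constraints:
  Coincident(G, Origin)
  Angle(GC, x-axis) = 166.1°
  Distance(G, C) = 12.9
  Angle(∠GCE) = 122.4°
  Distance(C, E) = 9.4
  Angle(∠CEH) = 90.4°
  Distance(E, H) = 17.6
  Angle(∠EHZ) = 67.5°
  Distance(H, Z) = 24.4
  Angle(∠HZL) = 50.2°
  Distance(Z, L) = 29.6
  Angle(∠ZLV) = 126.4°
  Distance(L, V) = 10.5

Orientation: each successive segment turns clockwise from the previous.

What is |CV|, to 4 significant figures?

22.53

∠HZL = 50.2° gives ZL at 136.6° from the x-axis; with |ZL| = 29.6, L = (-21.89, 13.70). ∠ZLV = 126.4° gives LV at 83.00° from the x-axis; with |LV| = 10.5, V = (-20.61, 24.12). Then |CV| = |V − C| = 22.53.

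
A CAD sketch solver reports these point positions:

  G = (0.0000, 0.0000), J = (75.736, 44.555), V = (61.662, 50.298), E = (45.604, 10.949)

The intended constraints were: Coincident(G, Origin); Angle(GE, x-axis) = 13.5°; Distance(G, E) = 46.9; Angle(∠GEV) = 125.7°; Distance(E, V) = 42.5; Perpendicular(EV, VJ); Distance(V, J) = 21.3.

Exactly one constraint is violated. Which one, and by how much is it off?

Distance(V, J) = 21.3 — off by 6.10.

G = (0.00, 0.00) ✓; GE at 13.50° ✓; |GE| = 46.90 ✓; ∠GEV = 125.7° ✓; |EV| = 42.50 ✓; ∠(EV, VJ) = 90.00° ✓; |VJ| = 15.20 ✗.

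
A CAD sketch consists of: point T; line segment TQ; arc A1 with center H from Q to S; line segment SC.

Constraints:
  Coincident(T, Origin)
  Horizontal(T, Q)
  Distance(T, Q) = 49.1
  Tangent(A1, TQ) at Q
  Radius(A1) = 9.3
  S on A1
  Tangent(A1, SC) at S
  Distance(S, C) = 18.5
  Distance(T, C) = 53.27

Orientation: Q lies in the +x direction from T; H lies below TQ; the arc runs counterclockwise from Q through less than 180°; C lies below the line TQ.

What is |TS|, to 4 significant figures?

41.67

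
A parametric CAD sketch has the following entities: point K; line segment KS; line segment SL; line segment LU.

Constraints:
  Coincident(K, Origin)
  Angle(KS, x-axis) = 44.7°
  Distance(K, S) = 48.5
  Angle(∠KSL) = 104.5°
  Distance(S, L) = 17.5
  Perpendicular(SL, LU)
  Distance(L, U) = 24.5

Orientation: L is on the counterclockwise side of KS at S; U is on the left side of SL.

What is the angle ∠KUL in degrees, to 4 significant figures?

127.1°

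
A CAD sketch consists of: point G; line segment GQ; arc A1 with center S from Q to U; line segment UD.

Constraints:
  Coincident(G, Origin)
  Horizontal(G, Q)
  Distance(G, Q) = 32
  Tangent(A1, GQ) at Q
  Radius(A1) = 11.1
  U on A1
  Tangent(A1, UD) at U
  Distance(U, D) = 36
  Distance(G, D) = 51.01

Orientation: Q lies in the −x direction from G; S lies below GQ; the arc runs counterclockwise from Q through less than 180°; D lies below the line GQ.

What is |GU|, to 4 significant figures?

44.63

G is at the origin; GQ is horizontal with |GQ| = 32.0 and Q on the −x side, so Q = (-32.00, 0.000). A1 meets GQ tangentially, so SQ is at right angles to GQ, so S = Q + (0, -11.1) = (-32.00, -11.10). Since SU ⟂ UD (tangency), |SD| = √(11.1² + 36.0²) = 37.67 regardless of where U sits on A1. So D lies on both circle(G, 51.01) and circle(S, 37.67); the below-GQ intersection is D = (-20.15, -46.86). U is the foot of the tangent from D: U = (-41.04, -17.54).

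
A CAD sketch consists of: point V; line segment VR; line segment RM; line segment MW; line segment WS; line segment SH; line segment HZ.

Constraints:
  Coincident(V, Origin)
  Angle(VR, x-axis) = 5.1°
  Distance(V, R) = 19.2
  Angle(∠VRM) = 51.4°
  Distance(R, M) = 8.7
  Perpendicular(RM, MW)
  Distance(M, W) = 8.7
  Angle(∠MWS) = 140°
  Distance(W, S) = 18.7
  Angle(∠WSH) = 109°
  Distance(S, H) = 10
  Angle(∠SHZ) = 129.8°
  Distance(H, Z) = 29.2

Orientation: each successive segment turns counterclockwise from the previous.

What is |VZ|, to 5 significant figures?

41.201

V is at the origin; VR runs at 5.1° with length 19.2, so R = (19.124, 1.7068). ∠VRM = 51.4° gives RM at 133.70° from the x-axis; with |RM| = 8.7, M = (13.113, 7.9966). The perpendicularity gives MW at right angles to RM, so MW runs at -136.30°; with |MW| = 8.7, W = (6.8235, 1.9859). ∠MWS = 140.0° gives WS at -96.300° from the x-axis; with |WS| = 18.7, S = (4.7715, -16.601). ∠WSH = 109.0° gives SH at -25.300° from the x-axis; with |SH| = 10.0, H = (13.812, -20.875). ∠SHZ = 129.8° gives HZ at 24.900° from the x-axis; with |HZ| = 29.2, Z = (40.298, -8.5805). Then |VZ| = |Z − V| = 41.201.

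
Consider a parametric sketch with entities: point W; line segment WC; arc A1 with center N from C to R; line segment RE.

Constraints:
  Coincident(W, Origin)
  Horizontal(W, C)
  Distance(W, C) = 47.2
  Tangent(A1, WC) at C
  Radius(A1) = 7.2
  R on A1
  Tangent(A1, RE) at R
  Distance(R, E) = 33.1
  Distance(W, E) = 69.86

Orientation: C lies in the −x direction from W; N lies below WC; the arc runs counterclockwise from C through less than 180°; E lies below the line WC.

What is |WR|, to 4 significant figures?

54.75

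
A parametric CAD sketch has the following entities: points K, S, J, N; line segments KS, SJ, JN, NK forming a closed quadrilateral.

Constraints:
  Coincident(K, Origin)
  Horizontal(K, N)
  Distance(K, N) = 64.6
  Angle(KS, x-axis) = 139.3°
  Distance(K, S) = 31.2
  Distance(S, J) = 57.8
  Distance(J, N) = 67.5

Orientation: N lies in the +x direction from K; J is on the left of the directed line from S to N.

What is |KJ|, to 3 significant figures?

58.6

Checks: |SJ| = 57.80 ✓; |JN| = 67.50 ✓.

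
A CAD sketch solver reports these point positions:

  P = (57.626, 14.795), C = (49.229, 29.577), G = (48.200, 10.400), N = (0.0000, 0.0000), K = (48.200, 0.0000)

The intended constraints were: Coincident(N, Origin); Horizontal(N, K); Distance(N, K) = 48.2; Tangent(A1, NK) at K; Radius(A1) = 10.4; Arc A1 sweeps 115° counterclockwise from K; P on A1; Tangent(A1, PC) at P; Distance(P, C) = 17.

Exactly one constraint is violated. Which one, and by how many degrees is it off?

Tangent(A1, PC) at P — off by 4.60°.

N = (0.00, 0.00) ✓; N.y = 0.00, K.y = 0.00 ✓; |NK| = 48.20 ✓; ∠(GK, KN) = 90.00° ✓; |GK| = 10.40 ✓; bearing(G→P) − bearing(G→K) = 115.0° ✓; |GP| = 10.40 ✓; ∠(GP, PC) = 85.40° ✗; |PC| = 17.00 ✓.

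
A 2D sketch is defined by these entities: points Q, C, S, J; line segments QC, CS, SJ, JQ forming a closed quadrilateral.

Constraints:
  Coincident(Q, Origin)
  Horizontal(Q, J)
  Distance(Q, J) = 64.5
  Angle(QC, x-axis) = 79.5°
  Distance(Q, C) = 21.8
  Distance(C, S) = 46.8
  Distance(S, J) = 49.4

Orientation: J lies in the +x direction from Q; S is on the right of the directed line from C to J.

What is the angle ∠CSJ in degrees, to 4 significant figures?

83.70°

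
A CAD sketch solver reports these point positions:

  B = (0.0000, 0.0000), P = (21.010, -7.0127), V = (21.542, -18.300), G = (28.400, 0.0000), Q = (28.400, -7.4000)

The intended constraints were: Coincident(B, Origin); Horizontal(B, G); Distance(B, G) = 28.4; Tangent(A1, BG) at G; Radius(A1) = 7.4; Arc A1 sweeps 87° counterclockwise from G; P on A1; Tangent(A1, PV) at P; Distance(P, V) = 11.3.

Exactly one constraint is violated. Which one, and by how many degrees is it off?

Tangent(A1, PV) at P — off by 5.70°.

B = (0.00, 0.00) ✓; B.y = 0.00, G.y = 0.00 ✓; |BG| = 28.40 ✓; ∠(QG, GB) = 90.00° ✓; |QG| = 7.400 ✓; bearing(Q→P) − bearing(Q→G) = 87.00° ✓; |QP| = 7.400 ✓; ∠(QP, PV) = 84.30° ✗; |PV| = 11.30 ✓.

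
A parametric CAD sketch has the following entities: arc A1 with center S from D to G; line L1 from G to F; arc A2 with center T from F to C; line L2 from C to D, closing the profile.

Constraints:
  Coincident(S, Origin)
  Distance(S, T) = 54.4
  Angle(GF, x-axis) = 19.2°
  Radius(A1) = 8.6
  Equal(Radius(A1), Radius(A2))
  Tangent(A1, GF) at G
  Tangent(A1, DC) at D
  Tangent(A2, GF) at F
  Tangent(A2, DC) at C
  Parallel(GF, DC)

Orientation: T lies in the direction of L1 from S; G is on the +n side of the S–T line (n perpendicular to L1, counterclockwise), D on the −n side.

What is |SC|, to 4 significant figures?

55.08

Tangency of A1 to both parallel lines with radius 8.6 puts G and D at S ± 8.6·n: G = (-2.828, 8.122), D = (2.828, -8.122). Equal radii place F and C the same way about T: F = T + 8.6·n = (48.55, 26.01), C = T − 8.6·n = (54.20, 9.769). Then |SC| = |C − S| = 55.08.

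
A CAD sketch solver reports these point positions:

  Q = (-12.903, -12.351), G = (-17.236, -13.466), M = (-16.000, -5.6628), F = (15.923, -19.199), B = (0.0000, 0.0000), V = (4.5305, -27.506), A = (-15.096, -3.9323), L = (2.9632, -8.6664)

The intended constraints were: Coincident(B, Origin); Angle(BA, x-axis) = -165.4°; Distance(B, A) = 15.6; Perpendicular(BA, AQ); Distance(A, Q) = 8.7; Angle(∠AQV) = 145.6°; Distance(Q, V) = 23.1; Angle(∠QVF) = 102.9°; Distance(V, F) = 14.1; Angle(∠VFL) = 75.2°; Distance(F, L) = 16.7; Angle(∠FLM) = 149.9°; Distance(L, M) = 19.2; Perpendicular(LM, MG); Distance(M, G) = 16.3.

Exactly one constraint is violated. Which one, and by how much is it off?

Distance(M, G) = 16.3 — off by 8.40.

B = (0.00, 0.00) ✓; BA at -165.4° ✓; |BA| = 15.60 ✓; ∠(BA, AQ) = 90.00° ✓; |AQ| = 8.700 ✓; ∠AQV = 145.6° ✓; |QV| = 23.10 ✓; ∠QVF = 102.9° ✓; |VF| = 14.10 ✓; ∠VFL = 75.20° ✓; |FL| = 16.70 ✓; ∠FLM = 149.9° ✓; |LM| = 19.20 ✓; ∠(LM, MG) = 90.00° ✓; |MG| = 7.900 ✗.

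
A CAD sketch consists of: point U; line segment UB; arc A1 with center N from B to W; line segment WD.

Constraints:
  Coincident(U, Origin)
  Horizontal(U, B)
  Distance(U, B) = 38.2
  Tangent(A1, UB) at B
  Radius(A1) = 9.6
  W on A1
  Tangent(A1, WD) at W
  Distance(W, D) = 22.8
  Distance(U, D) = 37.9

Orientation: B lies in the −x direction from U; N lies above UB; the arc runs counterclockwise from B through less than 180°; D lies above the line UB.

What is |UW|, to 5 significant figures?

29.789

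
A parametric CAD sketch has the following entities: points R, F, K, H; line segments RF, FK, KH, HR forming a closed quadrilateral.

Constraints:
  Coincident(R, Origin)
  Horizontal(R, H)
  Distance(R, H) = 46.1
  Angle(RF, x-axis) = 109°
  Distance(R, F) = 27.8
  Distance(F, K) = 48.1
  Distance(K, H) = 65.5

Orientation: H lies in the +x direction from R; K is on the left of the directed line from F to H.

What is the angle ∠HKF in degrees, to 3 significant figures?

62.9°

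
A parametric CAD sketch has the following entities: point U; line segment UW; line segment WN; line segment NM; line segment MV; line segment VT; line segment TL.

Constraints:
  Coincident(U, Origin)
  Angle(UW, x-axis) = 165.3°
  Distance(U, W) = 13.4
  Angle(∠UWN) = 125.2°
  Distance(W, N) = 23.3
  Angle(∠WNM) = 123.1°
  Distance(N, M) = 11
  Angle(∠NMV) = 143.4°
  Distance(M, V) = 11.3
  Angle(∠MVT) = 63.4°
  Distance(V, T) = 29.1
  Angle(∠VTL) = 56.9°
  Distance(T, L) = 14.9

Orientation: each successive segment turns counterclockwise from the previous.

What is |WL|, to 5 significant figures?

16.761

∠MVT = 63.4° gives VT at 70.200° from the x-axis; with |VT| = 29.1, T = (-11.794, -3.3292). ∠VTL = 56.9° gives TL at -166.70° from the x-axis; with |TL| = 14.9, L = (-26.294, -6.7570). Then |WL| = |L − W| = 16.761.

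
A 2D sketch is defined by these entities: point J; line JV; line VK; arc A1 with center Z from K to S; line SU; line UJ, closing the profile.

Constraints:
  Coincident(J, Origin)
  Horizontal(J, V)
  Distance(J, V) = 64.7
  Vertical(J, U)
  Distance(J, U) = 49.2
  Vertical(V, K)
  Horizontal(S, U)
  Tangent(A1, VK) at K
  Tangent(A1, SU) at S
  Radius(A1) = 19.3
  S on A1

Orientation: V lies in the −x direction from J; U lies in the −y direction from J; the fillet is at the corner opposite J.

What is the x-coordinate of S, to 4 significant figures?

-45.40

J is at the origin; J and V share the same y with |JV| = 64.7 and V on the −x side, so V = (-64.70, 0.000). J and U share the same x with |JU| = 49.2 and U on the −y side, so U = (0.000, -49.20). The virtual corner opposite J is at (-64.70, -49.20). The tangent condition forces ZK to be normal to VK and since A1 is tangent to SU there, ZS ⟂ SU, with radius 19.3, so the center Z sits 19.3 in from both sides at Z = (-45.40, -29.90). That places the tangent points at K = (-64.70, -29.90) on VK and S = (-45.40, -49.20) on SU. So S.x = -45.40.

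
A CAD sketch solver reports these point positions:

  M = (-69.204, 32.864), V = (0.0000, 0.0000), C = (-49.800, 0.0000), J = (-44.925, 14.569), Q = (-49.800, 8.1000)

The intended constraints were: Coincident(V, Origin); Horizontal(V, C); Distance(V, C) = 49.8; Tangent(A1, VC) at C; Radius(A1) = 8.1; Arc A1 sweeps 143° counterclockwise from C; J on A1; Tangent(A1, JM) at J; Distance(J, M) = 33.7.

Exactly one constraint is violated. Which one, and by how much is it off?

Distance(J, M) = 33.7 — off by 3.30.

V = (0.00, 0.00) ✓; V.y = 0.00, C.y = 0.00 ✓; |VC| = 49.80 ✓; ∠(QC, CV) = 90.00° ✓; |QC| = 8.100 ✓; bearing(Q→J) − bearing(Q→C) = 143.0° ✓; |QJ| = 8.100 ✓; ∠(QJ, JM) = 90.00° ✓; |JM| = 30.40 ✗.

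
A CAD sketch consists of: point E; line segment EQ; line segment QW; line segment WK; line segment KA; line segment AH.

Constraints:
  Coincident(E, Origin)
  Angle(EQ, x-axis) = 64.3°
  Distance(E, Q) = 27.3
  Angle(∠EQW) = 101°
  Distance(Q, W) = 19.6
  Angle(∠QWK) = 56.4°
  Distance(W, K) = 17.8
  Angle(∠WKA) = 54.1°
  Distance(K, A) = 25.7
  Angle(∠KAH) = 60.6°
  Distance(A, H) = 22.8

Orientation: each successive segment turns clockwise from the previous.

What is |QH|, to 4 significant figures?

23.97

E is at the origin; EQ runs at 64.3° with length 27.3, so Q = (11.84, 24.60). ∠EQW = 101.0° gives QW at -14.70° from the x-axis; with |QW| = 19.6, W = (30.80, 19.63). ∠QWK = 56.4° gives WK at -138.3° from the x-axis; with |WK| = 17.8, K = (17.51, 7.785). ∠WKA = 54.1° gives KA at 95.80° from the x-axis; with |KA| = 25.7, A = (14.91, 33.35). ∠KAH = 60.6° gives AH at -23.60° from the x-axis; with |AH| = 22.8, H = (35.80, 24.23). Then |QH| = |H − Q| = 23.97.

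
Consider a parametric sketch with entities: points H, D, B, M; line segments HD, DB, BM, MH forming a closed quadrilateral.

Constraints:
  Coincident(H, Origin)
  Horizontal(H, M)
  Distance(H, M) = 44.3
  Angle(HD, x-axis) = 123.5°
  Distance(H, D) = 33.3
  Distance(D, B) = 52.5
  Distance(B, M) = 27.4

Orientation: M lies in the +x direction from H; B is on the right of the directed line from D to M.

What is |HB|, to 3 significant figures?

20.9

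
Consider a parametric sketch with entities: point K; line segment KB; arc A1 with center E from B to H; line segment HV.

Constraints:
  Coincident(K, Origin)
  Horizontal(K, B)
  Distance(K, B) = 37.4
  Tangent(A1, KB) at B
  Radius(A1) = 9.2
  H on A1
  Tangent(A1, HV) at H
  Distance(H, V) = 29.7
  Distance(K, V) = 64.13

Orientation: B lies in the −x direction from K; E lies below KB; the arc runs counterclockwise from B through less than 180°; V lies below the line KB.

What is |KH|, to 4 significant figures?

46.91

K is at the origin; KB is horizontal with |KB| = 37.4 and B on the −x side, so B = (-37.40, 0.000). A1 meets KB tangentially, so EB is at right angles to KB, so E = B + (0, -9.2) = (-37.40, -9.200). Since EH ⟂ HV (tangency), |EV| = √(9.2² + 29.7²) = 31.09 regardless of where H sits on A1. So V lies on both circle(K, 64.13) and circle(E, 31.09); the below-KB intersection is V = (-53.01, -36.09). H is the foot of the tangent from V: H = (-46.37, -7.142).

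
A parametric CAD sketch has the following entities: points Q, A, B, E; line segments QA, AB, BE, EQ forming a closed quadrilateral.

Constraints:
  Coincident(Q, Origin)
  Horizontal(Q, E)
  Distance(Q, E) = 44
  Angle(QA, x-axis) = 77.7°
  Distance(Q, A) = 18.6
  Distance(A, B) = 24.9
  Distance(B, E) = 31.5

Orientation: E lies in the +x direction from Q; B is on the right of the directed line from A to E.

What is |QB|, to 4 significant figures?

13.87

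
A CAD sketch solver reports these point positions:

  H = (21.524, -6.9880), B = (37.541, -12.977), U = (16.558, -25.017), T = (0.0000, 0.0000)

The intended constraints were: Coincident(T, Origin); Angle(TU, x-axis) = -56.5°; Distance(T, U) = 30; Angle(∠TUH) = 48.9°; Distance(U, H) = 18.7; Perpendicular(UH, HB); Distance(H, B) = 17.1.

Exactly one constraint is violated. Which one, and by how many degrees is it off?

Perpendicular(UH, HB) — off by 5.10°.

T = (0.00, 0.00) ✓; TU at -56.50° ✓; |TU| = 30.00 ✓; ∠TUH = 48.90° ✓; |UH| = 18.70 ✓; ∠(UH, HB) = 95.10° ✗; |HB| = 17.10 ✓.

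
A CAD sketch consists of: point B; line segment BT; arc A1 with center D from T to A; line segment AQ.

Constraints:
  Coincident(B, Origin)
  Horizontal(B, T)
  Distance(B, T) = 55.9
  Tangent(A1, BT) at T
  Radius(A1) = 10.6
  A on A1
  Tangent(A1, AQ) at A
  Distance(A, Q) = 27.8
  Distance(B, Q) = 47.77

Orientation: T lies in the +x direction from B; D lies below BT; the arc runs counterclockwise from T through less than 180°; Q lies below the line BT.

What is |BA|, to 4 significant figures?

46.58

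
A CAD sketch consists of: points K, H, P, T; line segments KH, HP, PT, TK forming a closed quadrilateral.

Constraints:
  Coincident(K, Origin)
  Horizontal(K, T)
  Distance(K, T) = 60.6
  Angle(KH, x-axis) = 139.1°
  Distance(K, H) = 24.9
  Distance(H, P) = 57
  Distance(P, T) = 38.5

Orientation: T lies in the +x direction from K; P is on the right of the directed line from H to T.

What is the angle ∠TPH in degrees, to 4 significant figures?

114.8°

K is at the origin; K and T share the same y with |KT| = 60.6 and T in +x, so T = (60.6, 0). KH runs at 139.1° with |KH| = 24.9, so H = (-18.82, 16.30). P is determined by |HP| = 57.0 and |PT| = 38.5 together: it lies at the intersection of circle(H, 57.0) and circle(T, 38.5). With |HT| = 81.08, the foot of the radical line on HT is 51.43 from H and the perpendicular offset is √(57.0² − 51.43²) = 24.57. Taking the right-of-HT solution: P = (26.62, -18.10).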